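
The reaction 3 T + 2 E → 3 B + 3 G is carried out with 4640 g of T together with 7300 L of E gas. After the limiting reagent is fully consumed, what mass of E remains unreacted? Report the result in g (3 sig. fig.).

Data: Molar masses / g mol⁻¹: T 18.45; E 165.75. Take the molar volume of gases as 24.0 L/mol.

22600 g

n(T) = 4640 / 18.45 = 251.5 mol
n(E) = 7300 / 24.0 = 304.2 mol
n/ν for T = 251.5/3 = 83.83
n/ν for E = 304.2/2 = 152.1
Smallest n/ν is T → limiting reagent.
E consumed = (2/3) × 251.5 = 167.7 mol
E remaining = 304.2 − 167.7 = 136.5 mol
mass = 136.5 × 165.75 = 22620 g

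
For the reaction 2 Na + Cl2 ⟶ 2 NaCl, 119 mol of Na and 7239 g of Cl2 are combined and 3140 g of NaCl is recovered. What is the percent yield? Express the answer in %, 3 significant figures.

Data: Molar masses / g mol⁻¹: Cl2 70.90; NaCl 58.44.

n(Na) = 119.0 mol
n(Cl2) = 7239 / 70.90 = 102.1 mol
n/ν for Na = 119.0/2 = 59.50
n/ν for Cl2 = 102.1/1 = 102.1
Smallest n/ν is Na → limiting reagent.
theoretical n(NaCl) = (2/2) × 119.0 = 119.0 mol → 6954 g
% yield = 3140 / 6954 × 100 = 45.15 %

45.2 %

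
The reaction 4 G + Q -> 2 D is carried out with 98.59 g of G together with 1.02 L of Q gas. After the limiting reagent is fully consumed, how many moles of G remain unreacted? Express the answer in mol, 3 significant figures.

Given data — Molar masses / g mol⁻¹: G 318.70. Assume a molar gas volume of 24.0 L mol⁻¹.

0.139 mol

n(G) = 98.59 / 318.70 = 0.3094 mol
n(Q) = 1.020 / 24.0 = 0.04250 mol
n/ν for G = 0.3094/4 = 0.07735
n/ν for Q = 0.04250/1 = 0.04250
Smallest n/ν is Q → limiting reagent.
G consumed = (4/1) × 0.04250 = 0.1700 mol
G remaining = 0.3094 − 0.1700 = 0.1394 mol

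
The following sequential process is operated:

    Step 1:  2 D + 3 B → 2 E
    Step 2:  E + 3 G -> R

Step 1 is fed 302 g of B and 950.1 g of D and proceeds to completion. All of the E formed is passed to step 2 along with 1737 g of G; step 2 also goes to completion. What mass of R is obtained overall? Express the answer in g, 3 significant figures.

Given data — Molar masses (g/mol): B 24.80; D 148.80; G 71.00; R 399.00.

Step 1:
n(B) = 302.0 / 24.80 = 12.18 mol
n(D) = 950.1 / 148.80 = 6.385 mol
n/ν for B = 12.18/3 = 4.060
n/ν for D = 6.385/2 = 3.193
Smallest n/ν is D → limiting reagent.
n(E) produced = (2/2) × 6.385 = 6.385 mol
Step 2:
n(E) available = 6.385 mol
n(G) = 1737 / 71.00 = 24.46 mol
n/ν for E = 6.385/1 = 6.385
n/ν for G = 24.46/3 = 8.153
Smallest n/ν is E → limiting reagent.
n(R) = (1/1) × 6.385 = 6.385 mol
mass = 6.385 × 399.00 = 2548 g

2550 g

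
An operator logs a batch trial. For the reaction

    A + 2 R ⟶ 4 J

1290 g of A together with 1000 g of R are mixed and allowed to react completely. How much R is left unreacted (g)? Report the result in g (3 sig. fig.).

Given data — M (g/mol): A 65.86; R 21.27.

167 g

n(A) = 1290 / 65.86 = 19.59 mol
n(R) = 1000 / 21.27 = 47.01 mol
n/ν for A = 19.59/1 = 19.59
n/ν for R = 47.01/2 = 23.51
Smallest n/ν is A → limiting reagent.
R consumed = (2/1) × 19.59 = 39.18 mol
R remaining = 47.01 − 39.18 = 7.830 mol
mass = 7.830 × 21.27 = 166.5 g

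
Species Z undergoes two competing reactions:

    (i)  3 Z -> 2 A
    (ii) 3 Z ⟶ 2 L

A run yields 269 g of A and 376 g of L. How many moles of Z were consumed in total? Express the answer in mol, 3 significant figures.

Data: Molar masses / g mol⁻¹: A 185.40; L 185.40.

5.22 mol

n(A) = 269 / 185.40 = 1.451 mol
n(L) = 376 / 185.40 = 2.028 mol
n(Z) via (i) = (3/2)×1.451 = 2.177 mol
n(Z) via (ii) = (3/2)×2.028 = 3.042 mol
total n(Z) = 2.177 + 3.042 = 5.219 mol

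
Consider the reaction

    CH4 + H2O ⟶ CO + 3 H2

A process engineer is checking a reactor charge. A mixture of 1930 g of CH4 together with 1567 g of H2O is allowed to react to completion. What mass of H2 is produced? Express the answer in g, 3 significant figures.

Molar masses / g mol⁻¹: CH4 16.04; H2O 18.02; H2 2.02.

n(CH4) = 1930 / 16.04 = 120.3 mol
n(H2O) = 1567 / 18.02 = 86.96 mol
n/ν → CH4: 120.3, H2O: 86.96; H2O is limiting.
n(H2) = (3/1) × 86.96 = 260.9 mol
mass = 260.9 × 2.02 = 527.0 g

527 g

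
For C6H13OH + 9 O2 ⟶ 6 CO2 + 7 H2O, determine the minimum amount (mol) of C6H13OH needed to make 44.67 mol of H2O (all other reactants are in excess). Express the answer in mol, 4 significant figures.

6.381 mol

n(H2O) = 44.67 mol
n(C6H13OH) = (1/7) × 44.67 = 6.381 mol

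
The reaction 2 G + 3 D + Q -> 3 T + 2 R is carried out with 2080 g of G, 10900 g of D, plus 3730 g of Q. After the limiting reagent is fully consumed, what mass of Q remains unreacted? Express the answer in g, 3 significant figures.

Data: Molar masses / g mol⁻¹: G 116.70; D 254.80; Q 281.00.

n(G) = 2080 / 116.70 = 17.82 mol
n(D) = 10900 / 254.80 = 42.78 mol
n(Q) = 3730 / 281.00 = 13.27 mol
n/ν for G = 17.82/2 = 8.910
n/ν for D = 42.78/3 = 14.26
n/ν for Q = 13.27/1 = 13.27
Smallest n/ν is G → limiting reagent.
Q consumed = (1/2) × 17.82 = 8.910 mol
Q remaining = 13.27 − 8.910 = 4.360 mol
mass = 4.360 × 281.00 = 1225 g

1230 g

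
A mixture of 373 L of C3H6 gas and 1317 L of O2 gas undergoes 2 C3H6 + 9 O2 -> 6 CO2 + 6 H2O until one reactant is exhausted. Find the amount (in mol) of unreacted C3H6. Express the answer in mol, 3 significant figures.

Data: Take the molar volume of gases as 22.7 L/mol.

n(C3H6) = 373.0 / 22.7 = 16.43 mol
n(O2) = 1317 / 22.7 = 58.02 mol
n/ν for C3H6 = 16.43/2 = 8.215
n/ν for O2 = 58.02/9 = 6.447
Smallest n/ν is O2 → limiting reagent.
C3H6 consumed = (2/9) × 58.02 = 12.89 mol
C3H6 remaining = 16.43 − 12.89 = 3.540 mol

3.54 mol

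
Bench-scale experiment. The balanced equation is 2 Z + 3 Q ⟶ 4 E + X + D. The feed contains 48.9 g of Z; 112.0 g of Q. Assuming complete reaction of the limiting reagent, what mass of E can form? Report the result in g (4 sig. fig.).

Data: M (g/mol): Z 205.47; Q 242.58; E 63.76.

30.35 g

n(Z) = 48.90 / 205.47 = 0.2380 mol
n(Q) = 112.0 / 242.58 = 0.4617 mol
n/ν for Z = 0.2380/2 = 0.1190
n/ν for Q = 0.4617/3 = 0.1539
Smallest n/ν is Z → limiting reagent.
n(E) = (4/2) × 0.2380 = 0.4760 mol
mass = 0.4760 × 63.76 = 30.35 g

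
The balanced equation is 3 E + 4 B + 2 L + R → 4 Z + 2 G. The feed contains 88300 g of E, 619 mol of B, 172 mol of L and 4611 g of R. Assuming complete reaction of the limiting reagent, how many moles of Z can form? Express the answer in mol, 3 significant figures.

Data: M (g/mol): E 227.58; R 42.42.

344 mol

n(E) = 88300 / 227.58 = 388.0 mol
n(B) = 619.0 mol
n(L) = 172.0 mol
n(R) = 4611 / 42.42 = 108.7 mol
n/ν for E = 388.0/3 = 129.3
n/ν for B = 619.0/4 = 154.8
n/ν for L = 172.0/2 = 86.00
n/ν for R = 108.7/1 = 108.7
Smallest n/ν is L → limiting reagent.
n(Z) = (4/2) × 172.0 = 344.0 mol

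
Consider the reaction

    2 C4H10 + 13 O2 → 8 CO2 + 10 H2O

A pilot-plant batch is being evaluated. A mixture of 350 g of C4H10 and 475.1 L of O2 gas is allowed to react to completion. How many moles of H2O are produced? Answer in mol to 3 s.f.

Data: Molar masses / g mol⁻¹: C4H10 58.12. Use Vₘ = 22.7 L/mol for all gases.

16.1 mol

n(C4H10) = 350.0 / 58.12 = 6.022 mol
n(O2) = 475.1 / 22.7 = 20.93 mol
n/ν for C4H10 = 6.022/2 = 3.011
n/ν for O2 = 20.93/13 = 1.610
Smallest n/ν is O2 → limiting reagent.
n(H2O) = (10/13) × 20.93 = 16.10 mol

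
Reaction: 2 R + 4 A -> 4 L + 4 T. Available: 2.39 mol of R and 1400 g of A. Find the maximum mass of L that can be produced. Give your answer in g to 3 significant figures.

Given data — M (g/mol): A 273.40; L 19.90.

95.1 g

n(R) = 2.390 mol
n(A) = 1400 / 273.40 = 5.121 mol
n/ν for R = 2.390/2 = 1.195
n/ν for A = 5.121/4 = 1.280
Smallest n/ν is R → limiting reagent.
n(L) = (4/2) × 2.390 = 4.780 mol
mass = 4.780 × 19.90 = 95.12 g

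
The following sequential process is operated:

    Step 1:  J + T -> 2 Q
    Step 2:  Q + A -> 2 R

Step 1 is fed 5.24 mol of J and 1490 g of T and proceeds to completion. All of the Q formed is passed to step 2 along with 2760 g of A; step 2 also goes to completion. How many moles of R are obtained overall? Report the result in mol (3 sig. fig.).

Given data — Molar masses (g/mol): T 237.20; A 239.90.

21.0 mol

Step 1:
n(J) = 5.240 mol
n(T) = 1490 / 237.20 = 6.282 mol
n/ν → J: 5.240, T: 6.282; J is limiting.
n(Q) produced = (2/1) × 5.240 = 10.48 mol
Step 2:
n(Q) available = 10.48 mol
n(A) = 2760 / 239.90 = 11.50 mol
n/ν → Q: 10.48, A: 11.50; Q is limiting.
n(R) = (2/1) × 10.48 = 20.96 mol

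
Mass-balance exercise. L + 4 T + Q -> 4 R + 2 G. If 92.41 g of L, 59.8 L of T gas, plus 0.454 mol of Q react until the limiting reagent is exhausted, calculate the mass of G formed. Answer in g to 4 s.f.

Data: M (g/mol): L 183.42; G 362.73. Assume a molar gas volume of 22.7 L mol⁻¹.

329.4 g

n(L) = 92.41 / 183.42 = 0.5038 mol
n(T) = 59.80 / 22.7 = 2.634 mol
n(Q) = 0.4540 mol
n/ν → L: 0.5038, T: 0.6585, Q: 0.4540; Q is limiting.
n(G) = (2/1) × 0.4540 = 0.9080 mol
mass = 0.9080 × 362.73 = 329.4 g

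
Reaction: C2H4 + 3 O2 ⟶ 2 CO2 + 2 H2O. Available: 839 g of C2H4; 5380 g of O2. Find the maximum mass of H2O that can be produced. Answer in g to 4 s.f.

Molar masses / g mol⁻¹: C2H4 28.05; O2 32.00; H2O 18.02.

n(C2H4) = 839.0 / 28.05 = 29.91 mol
n(O2) = 5380 / 32.00 = 168.1 mol
n/ν → C2H4: 29.91, O2: 56.03; C2H4 is limiting.
n(H2O) = (2/1) × 29.91 = 59.82 mol
mass = 59.82 × 18.02 = 1078 g

1078 g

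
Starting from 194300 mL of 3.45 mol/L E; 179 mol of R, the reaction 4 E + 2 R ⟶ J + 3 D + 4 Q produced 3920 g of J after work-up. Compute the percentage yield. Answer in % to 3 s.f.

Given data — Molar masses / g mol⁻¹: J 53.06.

n(E) = 3.45 × 194300/1000 = 670.3 mol
n(R) = 179.0 mol
n/ν for E = 670.3/4 = 167.6
n/ν for R = 179.0/2 = 89.50
Smallest n/ν is R → limiting reagent.
theoretical n(J) = (1/2) × 179.0 = 89.50 mol → 4749 g
% yield = 3920 / 4749 × 100 = 82.54 %

82.5 %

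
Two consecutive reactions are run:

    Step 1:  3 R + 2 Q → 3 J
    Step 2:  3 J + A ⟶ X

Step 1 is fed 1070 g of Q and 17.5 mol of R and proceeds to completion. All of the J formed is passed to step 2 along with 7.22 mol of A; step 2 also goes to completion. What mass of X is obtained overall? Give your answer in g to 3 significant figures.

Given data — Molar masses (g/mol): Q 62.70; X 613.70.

Step 1:
n(Q) = 1070 / 62.70 = 17.07 mol
n(R) = 17.50 mol
n/ν for Q = 17.07/2 = 8.535
n/ν for R = 17.50/3 = 5.833
Smallest n/ν is R → limiting reagent.
n(J) produced = (3/3) × 17.50 = 17.50 mol
Step 2:
n(J) available = 17.50 mol
n(A) = 7.220 mol
n/ν for J = 17.50/3 = 5.833
n/ν for A = 7.220/1 = 7.220
Smallest n/ν is J → limiting reagent.
n(X) = (1/3) × 17.50 = 5.833 mol
mass = 5.833 × 613.70 = 3580 g

3580 g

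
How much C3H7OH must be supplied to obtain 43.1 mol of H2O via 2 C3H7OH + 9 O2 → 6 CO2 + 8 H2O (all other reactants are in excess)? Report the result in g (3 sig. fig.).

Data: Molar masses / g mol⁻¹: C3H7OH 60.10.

648 g

n(H2O) = 43.10 mol
n(C3H7OH) = (2/8) × 43.10 = 10.78 mol
mass = 10.78 × 60.10 = 647.9 g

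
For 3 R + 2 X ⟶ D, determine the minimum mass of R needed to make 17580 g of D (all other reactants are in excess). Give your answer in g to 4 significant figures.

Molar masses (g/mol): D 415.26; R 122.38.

15540 g

n(D) = 17580 / 415.26 = 42.33 mol
n(R) = (3/1) × 42.33 = 127.0 mol
mass = 127.0 × 122.38 = 15540 g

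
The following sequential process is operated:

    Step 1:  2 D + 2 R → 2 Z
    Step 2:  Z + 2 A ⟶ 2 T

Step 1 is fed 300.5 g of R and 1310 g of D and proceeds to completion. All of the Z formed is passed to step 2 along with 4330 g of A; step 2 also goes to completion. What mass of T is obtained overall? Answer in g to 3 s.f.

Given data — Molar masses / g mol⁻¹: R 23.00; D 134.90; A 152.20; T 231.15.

Step 1:
n(R) = 300.5 / 23.00 = 13.07 mol
n(D) = 1310 / 134.90 = 9.711 mol
n/ν → R: 6.535, D: 4.856; D is limiting.
n(Z) produced = (2/2) × 9.711 = 9.711 mol
Step 2:
n(Z) available = 9.711 mol
n(A) = 4330 / 152.20 = 28.45 mol
n/ν → Z: 9.711, A: 14.23; Z is limiting.
n(T) = (2/1) × 9.711 = 19.42 mol
mass = 19.42 × 231.15 = 4489 g

4490 g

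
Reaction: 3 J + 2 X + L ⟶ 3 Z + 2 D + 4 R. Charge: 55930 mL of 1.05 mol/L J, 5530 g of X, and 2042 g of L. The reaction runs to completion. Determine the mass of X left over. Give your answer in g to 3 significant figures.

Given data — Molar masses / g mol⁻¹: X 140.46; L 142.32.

1500 g

n(J) = 1.05 × 55930/1000 = 58.73 mol
n(X) = 5530 / 140.46 = 39.37 mol
n(L) = 2042 / 142.32 = 14.35 mol
n/ν → J: 19.58, X: 19.69, L: 14.35; L is limiting.
X consumed = (2/1) × 14.35 = 28.70 mol
X remaining = 39.37 − 28.70 = 10.67 mol
mass = 10.67 × 140.46 = 1499 g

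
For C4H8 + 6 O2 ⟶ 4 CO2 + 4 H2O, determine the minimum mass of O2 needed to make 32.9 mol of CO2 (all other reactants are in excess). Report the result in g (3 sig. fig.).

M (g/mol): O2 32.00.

n(CO2) = 32.90 mol
n(O2) = (6/4) × 32.90 = 49.35 mol
mass = 49.35 × 32.00 = 1579 g

1580 g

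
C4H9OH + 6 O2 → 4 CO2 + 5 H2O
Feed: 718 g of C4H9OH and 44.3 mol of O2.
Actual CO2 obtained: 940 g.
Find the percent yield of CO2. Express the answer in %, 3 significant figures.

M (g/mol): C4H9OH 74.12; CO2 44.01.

72.3 %

n(C4H9OH) = 718.0 / 74.12 = 9.687 mol
n(O2) = 44.30 mol
n/ν for C4H9OH = 9.687/1 = 9.687
n/ν for O2 = 44.30/6 = 7.383
Smallest n/ν is O2 → limiting reagent.
theoretical n(CO2) = (4/6) × 44.30 = 29.53 mol → 1300 g
% yield = 940 / 1300 × 100 = 72.31 %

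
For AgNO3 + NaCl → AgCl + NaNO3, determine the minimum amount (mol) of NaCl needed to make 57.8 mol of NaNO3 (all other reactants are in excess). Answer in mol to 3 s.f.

n(NaNO3) = 57.80 mol
n(NaCl) = (1/1) × 57.80 = 57.80 mol

57.8 mol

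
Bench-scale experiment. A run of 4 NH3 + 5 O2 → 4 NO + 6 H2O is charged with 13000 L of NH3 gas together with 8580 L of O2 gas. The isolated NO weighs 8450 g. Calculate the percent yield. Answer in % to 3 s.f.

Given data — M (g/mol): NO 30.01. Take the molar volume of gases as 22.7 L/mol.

n(NH3) = 13000 / 22.7 = 572.7 mol
n(O2) = 8580 / 22.7 = 378.0 mol
n/ν for NH3 = 572.7/4 = 143.2
n/ν for O2 = 378.0/5 = 75.60
Smallest n/ν is O2 → limiting reagent.
theoretical n(NO) = (4/5) × 378.0 = 302.4 mol → 9075 g
% yield = 8450 / 9075 × 100 = 93.11 %

93.1 %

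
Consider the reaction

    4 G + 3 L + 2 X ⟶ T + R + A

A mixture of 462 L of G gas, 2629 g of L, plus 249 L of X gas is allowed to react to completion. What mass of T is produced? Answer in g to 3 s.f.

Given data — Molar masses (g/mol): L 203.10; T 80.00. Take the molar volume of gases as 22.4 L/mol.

n(G) = 462.0 / 22.4 = 20.63 mol
n(L) = 2629 / 203.10 = 12.94 mol
n(X) = 249.0 / 22.4 = 11.12 mol
n/ν for G = 20.63/4 = 5.158
n/ν for L = 12.94/3 = 4.313
n/ν for X = 11.12/2 = 5.560
Smallest n/ν is L → limiting reagent.
n(T) = (1/3) × 12.94 = 4.313 mol
mass = 4.313 × 80.00 = 345.0 g

345 g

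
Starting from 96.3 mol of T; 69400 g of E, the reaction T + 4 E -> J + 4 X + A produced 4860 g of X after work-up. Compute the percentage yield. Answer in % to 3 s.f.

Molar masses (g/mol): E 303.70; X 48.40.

n(T) = 96.30 mol
n(E) = 69400 / 303.70 = 228.5 mol
n/ν → T: 96.30, E: 57.13; E is limiting.
theoretical n(X) = (4/4) × 228.5 = 228.5 mol → 11060 g
% yield = 4860 / 11060 × 100 = 43.94 %

43.9 %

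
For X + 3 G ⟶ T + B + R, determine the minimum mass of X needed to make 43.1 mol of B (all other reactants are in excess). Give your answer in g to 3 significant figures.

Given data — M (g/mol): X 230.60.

9940 g

n(B) = 43.10 mol
n(X) = (1/1) × 43.10 = 43.10 mol
mass = 43.10 × 230.60 = 9939 g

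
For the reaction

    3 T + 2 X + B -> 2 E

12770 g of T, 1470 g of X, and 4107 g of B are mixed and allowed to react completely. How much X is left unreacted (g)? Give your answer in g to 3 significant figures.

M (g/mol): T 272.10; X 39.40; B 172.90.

237 g

n(T) = 12770 / 272.10 = 46.93 mol
n(X) = 1470 / 39.40 = 37.31 mol
n(B) = 4107 / 172.90 = 23.75 mol
n/ν → T: 15.64, X: 18.66, B: 23.75; T is limiting.
X consumed = (2/3) × 46.93 = 31.29 mol
X remaining = 37.31 − 31.29 = 6.020 mol
mass = 6.020 × 39.40 = 237.2 g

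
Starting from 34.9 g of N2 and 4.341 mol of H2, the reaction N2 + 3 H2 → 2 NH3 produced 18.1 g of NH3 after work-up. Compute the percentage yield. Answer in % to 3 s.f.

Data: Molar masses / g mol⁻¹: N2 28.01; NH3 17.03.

42.7 %

n(N2) = 34.90 / 28.01 = 1.246 mol
n(H2) = 4.341 mol
n/ν for N2 = 1.246/1 = 1.246
n/ν for H2 = 4.341/3 = 1.447
Smallest n/ν is N2 → limiting reagent.
theoretical n(NH3) = (2/1) × 1.246 = 2.492 mol → 42.44 g
% yield = 18.1 / 42.44 × 100 = 42.65 %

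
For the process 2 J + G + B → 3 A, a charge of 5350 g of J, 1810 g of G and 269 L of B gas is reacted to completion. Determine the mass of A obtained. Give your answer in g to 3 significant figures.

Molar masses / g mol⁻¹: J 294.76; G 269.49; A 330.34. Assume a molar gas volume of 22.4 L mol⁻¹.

n(J) = 5350 / 294.76 = 18.15 mol
n(G) = 1810 / 269.49 = 6.716 mol
n(B) = 269.0 / 22.4 = 12.01 mol
n/ν → J: 9.075, G: 6.716, B: 12.01; G is limiting.
n(A) = (3/1) × 6.716 = 20.15 mol
mass = 20.15 × 330.34 = 6656 g

6660 g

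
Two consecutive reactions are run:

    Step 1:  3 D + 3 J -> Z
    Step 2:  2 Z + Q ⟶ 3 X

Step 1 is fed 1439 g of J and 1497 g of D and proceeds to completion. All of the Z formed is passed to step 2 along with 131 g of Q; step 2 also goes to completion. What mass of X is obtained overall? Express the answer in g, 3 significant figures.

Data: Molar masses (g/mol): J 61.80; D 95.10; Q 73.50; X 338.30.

Step 1:
n(J) = 1439 / 61.80 = 23.28 mol
n(D) = 1497 / 95.10 = 15.74 mol
n/ν for J = 23.28/3 = 7.760
n/ν for D = 15.74/3 = 5.247
Smallest n/ν is D → limiting reagent.
n(Z) produced = (1/3) × 15.74 = 5.247 mol
Step 2:
n(Z) available = 5.247 mol
n(Q) = 131.0 / 73.50 = 1.782 mol
n/ν for Z = 5.247/2 = 2.624
n/ν for Q = 1.782/1 = 1.782
Smallest n/ν is Q → limiting reagent.
n(X) = (3/1) × 1.782 = 5.346 mol
mass = 5.346 × 338.30 = 1809 g

1810 g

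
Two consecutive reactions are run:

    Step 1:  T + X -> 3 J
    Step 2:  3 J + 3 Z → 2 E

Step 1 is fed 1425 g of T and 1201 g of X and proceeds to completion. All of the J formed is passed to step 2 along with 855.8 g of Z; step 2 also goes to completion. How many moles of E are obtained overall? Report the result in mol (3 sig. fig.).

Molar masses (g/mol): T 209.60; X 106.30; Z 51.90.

Step 1:
n(T) = 1425 / 209.60 = 6.799 mol
n(X) = 1201 / 106.30 = 11.30 mol
n/ν for T = 6.799/1 = 6.799
n/ν for X = 11.30/1 = 11.30
Smallest n/ν is T → limiting reagent.
n(J) produced = (3/1) × 6.799 = 20.40 mol
Step 2:
n(J) available = 20.40 mol
n(Z) = 855.8 / 51.90 = 16.49 mol
n/ν for J = 20.40/3 = 6.800
n/ν for Z = 16.49/3 = 5.497
Smallest n/ν is Z → limiting reagent.
n(E) = (2/3) × 16.49 = 10.99 mol

11.0 mol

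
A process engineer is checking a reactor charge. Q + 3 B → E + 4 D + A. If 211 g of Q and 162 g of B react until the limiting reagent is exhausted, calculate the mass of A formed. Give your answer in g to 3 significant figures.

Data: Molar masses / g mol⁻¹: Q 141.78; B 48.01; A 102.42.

115 g

n(Q) = 211.0 / 141.78 = 1.488 mol
n(B) = 162.0 / 48.01 = 3.374 mol
n/ν for Q = 1.488/1 = 1.488
n/ν for B = 3.374/3 = 1.125
Smallest n/ν is B → limiting reagent.
n(A) = (1/3) × 3.374 = 1.125 mol
mass = 1.125 × 102.42 = 115.2 g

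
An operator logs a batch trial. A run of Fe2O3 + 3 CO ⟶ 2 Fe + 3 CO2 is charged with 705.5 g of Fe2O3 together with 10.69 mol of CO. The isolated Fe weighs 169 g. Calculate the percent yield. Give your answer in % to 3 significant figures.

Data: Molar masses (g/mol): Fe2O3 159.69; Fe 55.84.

n(Fe2O3) = 705.5 / 159.69 = 4.418 mol
n(CO) = 10.69 mol
n/ν for Fe2O3 = 4.418/1 = 4.418
n/ν for CO = 10.69/3 = 3.563
Smallest n/ν is CO → limiting reagent.
theoretical n(Fe) = (2/3) × 10.69 = 7.127 mol → 398.0 g
% yield = 169 / 398.0 × 100 = 42.46 %

42.5 %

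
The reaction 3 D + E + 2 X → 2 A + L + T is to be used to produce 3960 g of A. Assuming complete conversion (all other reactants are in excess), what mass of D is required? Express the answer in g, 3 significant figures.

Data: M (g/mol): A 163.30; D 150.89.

n(A) = 3960 / 163.30 = 24.25 mol
n(D) = (3/2) × 24.25 = 36.38 mol
mass = 36.38 × 150.89 = 5489 g

5490 g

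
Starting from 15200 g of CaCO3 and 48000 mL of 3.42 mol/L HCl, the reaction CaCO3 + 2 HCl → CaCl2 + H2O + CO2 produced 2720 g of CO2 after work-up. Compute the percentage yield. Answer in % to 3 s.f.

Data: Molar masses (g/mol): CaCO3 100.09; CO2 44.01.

75.3 %

n(CaCO3) = 15200 / 100.09 = 151.9 mol
n(HCl) = 3.42 × 48000/1000 = 164.2 mol
n/ν for CaCO3 = 151.9/1 = 151.9
n/ν for HCl = 164.2/2 = 82.10
Smallest n/ν is HCl → limiting reagent.
theoretical n(CO2) = (1/2) × 164.2 = 82.10 mol → 3613 g
% yield = 2720 / 3613 × 100 = 75.28 %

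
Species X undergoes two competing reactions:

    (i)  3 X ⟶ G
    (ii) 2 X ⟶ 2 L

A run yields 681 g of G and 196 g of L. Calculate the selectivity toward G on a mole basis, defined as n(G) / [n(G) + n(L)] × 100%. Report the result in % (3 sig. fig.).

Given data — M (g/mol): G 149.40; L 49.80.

n(G) = 681 / 149.40 = 4.558 mol
n(L) = 196 / 49.80 = 3.936 mol
selectivity = 4.558/(4.558+3.936) × 100 = 53.66 %

53.7 %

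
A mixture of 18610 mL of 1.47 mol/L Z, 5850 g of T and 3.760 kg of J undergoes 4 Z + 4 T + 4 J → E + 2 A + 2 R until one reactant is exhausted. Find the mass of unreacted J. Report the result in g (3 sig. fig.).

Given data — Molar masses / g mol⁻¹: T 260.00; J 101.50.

n(Z) = 1.47 × 18610/1000 = 27.36 mol
n(T) = 5850 / 260.00 = 22.50 mol
n(J) = 3.760×1000 / 101.50 = 37.04 mol
n/ν → Z: 6.840, T: 5.625, J: 9.260; T is limiting.
J consumed = (4/4) × 22.50 = 22.50 mol
J remaining = 37.04 − 22.50 = 14.54 mol
mass = 14.54 × 101.50 = 1476 g

1480 g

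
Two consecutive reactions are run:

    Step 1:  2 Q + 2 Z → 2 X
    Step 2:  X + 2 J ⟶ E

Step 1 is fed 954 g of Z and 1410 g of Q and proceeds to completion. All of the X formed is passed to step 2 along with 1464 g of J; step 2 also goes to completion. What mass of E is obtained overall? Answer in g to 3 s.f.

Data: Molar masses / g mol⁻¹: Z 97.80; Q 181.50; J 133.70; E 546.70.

2990 g

Step 1:
n(Z) = 954.0 / 97.80 = 9.755 mol
n(Q) = 1410 / 181.50 = 7.769 mol
n/ν for Z = 9.755/2 = 4.878
n/ν for Q = 7.769/2 = 3.885
Smallest n/ν is Q → limiting reagent.
n(X) produced = (2/2) × 7.769 = 7.769 mol
Step 2:
n(X) available = 7.769 mol
n(J) = 1464 / 133.70 = 10.95 mol
n/ν for X = 7.769/1 = 7.769
n/ν for J = 10.95/2 = 5.475
Smallest n/ν is J → limiting reagent.
n(E) = (1/2) × 10.95 = 5.475 mol
mass = 5.475 × 546.70 = 2993 g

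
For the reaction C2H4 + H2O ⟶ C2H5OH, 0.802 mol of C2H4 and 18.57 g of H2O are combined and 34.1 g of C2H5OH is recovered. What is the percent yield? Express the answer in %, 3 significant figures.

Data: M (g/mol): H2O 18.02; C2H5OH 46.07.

92.3 %

n(C2H4) = 0.8020 mol
n(H2O) = 18.57 / 18.02 = 1.031 mol
n/ν → C2H4: 0.8020, H2O: 1.031; C2H4 is limiting.
theoretical n(C2H5OH) = (1/1) × 0.8020 = 0.8020 mol → 36.95 g
% yield = 34.1 / 36.95 × 100 = 92.29 %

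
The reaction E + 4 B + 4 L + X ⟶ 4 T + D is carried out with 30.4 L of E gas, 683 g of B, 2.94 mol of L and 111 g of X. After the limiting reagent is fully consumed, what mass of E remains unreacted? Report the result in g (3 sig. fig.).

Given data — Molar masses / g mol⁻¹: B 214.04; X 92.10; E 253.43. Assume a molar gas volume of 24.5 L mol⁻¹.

n(E) = 30.40 / 24.5 = 1.241 mol
n(B) = 683.0 / 214.04 = 3.191 mol
n(L) = 2.940 mol
n(X) = 111.0 / 92.10 = 1.205 mol
n/ν → E: 1.241, B: 0.7978, L: 0.7350, X: 1.205; L is limiting.
E consumed = (1/4) × 2.940 = 0.7350 mol
E remaining = 1.241 − 0.7350 = 0.5060 mol
mass = 0.5060 × 253.43 = 128.2 g

128 g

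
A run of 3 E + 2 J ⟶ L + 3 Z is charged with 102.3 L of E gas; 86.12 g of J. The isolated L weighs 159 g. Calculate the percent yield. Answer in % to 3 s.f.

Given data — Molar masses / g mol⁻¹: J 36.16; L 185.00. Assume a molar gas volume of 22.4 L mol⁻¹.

72.2 %

n(E) = 102.3 / 22.4 = 4.567 mol
n(J) = 86.12 / 36.16 = 2.382 mol
n/ν for E = 4.567/3 = 1.522
n/ν for J = 2.382/2 = 1.191
Smallest n/ν is J → limiting reagent.
theoretical n(L) = (1/2) × 2.382 = 1.191 mol → 220.3 g
% yield = 159 / 220.3 × 100 = 72.17 %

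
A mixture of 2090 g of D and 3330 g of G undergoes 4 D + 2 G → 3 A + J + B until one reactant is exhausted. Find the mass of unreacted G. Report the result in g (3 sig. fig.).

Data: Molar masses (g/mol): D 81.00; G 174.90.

1070 g

n(D) = 2090 / 81.00 = 25.80 mol
n(G) = 3330 / 174.90 = 19.04 mol
n/ν for D = 25.80/4 = 6.450
n/ν for G = 19.04/2 = 9.520
Smallest n/ν is D → limiting reagent.
G consumed = (2/4) × 25.80 = 12.90 mol
G remaining = 19.04 − 12.90 = 6.140 mol
mass = 6.140 × 174.90 = 1074 g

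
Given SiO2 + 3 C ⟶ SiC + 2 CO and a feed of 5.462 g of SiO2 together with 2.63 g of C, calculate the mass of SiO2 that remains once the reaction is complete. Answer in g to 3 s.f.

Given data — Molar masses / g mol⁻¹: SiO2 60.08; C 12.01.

1.08 g

n(SiO2) = 5.462 / 60.08 = 0.09091 mol
n(C) = 2.630 / 12.01 = 0.2190 mol
n/ν → SiO2: 0.09091, C: 0.07300; C is limiting.
SiO2 consumed = (1/3) × 0.2190 = 0.07300 mol
SiO2 remaining = 0.09091 − 0.07300 = 0.01791 mol
mass = 0.01791 × 60.08 = 1.076 g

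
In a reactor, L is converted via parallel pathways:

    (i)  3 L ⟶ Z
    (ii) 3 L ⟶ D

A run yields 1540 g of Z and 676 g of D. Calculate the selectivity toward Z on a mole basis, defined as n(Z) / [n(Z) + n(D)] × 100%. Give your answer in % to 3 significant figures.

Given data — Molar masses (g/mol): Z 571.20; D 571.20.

n(Z) = 1540 / 571.20 = 2.696 mol
n(D) = 676 / 571.20 = 1.183 mol
selectivity = 2.696/(2.696+1.183) × 100 = 69.50 %

69.5 %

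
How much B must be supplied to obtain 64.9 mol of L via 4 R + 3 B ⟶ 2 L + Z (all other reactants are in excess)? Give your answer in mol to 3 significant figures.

n(L) = 64.90 mol
n(B) = (3/2) × 64.90 = 97.35 mol

97.4 mol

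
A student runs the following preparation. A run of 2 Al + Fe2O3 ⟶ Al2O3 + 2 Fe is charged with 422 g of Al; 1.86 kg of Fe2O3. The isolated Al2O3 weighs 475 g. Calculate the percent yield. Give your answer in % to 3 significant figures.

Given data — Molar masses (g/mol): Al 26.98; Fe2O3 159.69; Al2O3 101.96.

n(Al) = 422.0 / 26.98 = 15.64 mol
n(Fe2O3) = 1.860×1000 / 159.69 = 11.65 mol
n/ν → Al: 7.820, Fe2O3: 11.65; Al is limiting.
theoretical n(Al2O3) = (1/2) × 15.64 = 7.820 mol → 797.3 g
% yield = 475 / 797.3 × 100 = 59.58 %

59.6 %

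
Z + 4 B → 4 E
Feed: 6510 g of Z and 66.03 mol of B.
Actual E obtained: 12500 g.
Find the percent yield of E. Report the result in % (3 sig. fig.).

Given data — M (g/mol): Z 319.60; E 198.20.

n(Z) = 6510 / 319.60 = 20.37 mol
n(B) = 66.03 mol
n/ν for Z = 20.37/1 = 20.37
n/ν for B = 66.03/4 = 16.51
Smallest n/ν is B → limiting reagent.
theoretical n(E) = (4/4) × 66.03 = 66.03 mol → 13090 g
% yield = 12500 / 13090 × 100 = 95.49 %

95.5 %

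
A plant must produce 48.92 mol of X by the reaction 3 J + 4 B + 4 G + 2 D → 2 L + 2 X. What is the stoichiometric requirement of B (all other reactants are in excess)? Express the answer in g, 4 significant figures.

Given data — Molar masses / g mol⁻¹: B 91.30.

8933 g

n(X) = 48.92 mol
n(B) = (4/2) × 48.92 = 97.84 mol
mass = 97.84 × 91.30 = 8933 g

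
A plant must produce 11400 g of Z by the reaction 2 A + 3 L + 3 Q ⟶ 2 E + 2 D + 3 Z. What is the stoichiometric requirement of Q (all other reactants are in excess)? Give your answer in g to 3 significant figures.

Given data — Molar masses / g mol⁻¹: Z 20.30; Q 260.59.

146000 g

n(Z) = 11400 / 20.30 = 561.6 mol
n(Q) = (3/3) × 561.6 = 561.6 mol
mass = 561.6 × 260.59 = 146300 g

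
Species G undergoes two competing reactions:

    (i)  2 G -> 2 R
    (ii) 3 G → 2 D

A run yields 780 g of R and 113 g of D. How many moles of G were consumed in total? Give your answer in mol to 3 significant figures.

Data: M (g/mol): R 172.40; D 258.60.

n(R) = 780 / 172.40 = 4.524 mol
n(D) = 113 / 258.60 = 0.4370 mol
n(G) via (i) = (2/2)×4.524 = 4.524 mol
n(G) via (ii) = (3/2)×0.4370 = 0.6555 mol
total n(G) = 4.524 + 0.6555 = 5.180 mol

5.18 mol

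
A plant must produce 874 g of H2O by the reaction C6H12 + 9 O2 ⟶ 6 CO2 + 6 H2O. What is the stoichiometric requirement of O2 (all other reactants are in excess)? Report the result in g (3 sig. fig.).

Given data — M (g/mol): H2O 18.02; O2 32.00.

2330 g

n(H2O) = 874 / 18.02 = 48.50 mol
n(O2) = (9/6) × 48.50 = 72.75 mol
mass = 72.75 × 32.00 = 2328 g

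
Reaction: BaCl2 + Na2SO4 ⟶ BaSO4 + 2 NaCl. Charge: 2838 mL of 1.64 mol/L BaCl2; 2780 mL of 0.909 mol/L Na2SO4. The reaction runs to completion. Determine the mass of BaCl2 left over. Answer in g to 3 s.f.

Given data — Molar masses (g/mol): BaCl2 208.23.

n(BaCl2) = 1.64 × 2838/1000 = 4.654 mol
n(Na2SO4) = 0.909 × 2780/1000 = 2.527 mol
n/ν → BaCl2: 4.654, Na2SO4: 2.527; Na2SO4 is limiting.
BaCl2 consumed = (1/1) × 2.527 = 2.527 mol
BaCl2 remaining = 4.654 − 2.527 = 2.127 mol
mass = 2.127 × 208.23 = 442.9 g

443 g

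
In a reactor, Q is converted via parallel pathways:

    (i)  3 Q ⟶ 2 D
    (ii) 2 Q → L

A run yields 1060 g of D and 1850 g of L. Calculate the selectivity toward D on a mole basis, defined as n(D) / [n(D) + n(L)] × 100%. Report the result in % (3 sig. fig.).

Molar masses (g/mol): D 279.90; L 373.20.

43.3 %

n(D) = 1060 / 279.90 = 3.787 mol
n(L) = 1850 / 373.20 = 4.957 mol
selectivity = 3.787/(3.787+4.957) × 100 = 43.31 %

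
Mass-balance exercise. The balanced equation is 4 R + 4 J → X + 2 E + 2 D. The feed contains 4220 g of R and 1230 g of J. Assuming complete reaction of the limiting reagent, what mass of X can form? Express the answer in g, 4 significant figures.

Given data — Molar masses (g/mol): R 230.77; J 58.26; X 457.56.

2092 g

n(R) = 4220 / 230.77 = 18.29 mol
n(J) = 1230 / 58.26 = 21.11 mol
n/ν for R = 18.29/4 = 4.573
n/ν for J = 21.11/4 = 5.278
Smallest n/ν is R → limiting reagent.
n(X) = (1/4) × 18.29 = 4.573 mol
mass = 4.573 × 457.56 = 2092 g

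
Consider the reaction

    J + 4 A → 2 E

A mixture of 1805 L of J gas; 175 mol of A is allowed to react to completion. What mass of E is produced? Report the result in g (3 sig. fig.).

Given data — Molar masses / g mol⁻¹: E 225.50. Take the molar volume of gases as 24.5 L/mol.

n(J) = 1805 / 24.5 = 73.67 mol
n(A) = 175.0 mol
n/ν for J = 73.67/1 = 73.67
n/ν for A = 175.0/4 = 43.75
Smallest n/ν is A → limiting reagent.
n(E) = (2/4) × 175.0 = 87.50 mol
mass = 87.50 × 225.50 = 19730 g

19700 g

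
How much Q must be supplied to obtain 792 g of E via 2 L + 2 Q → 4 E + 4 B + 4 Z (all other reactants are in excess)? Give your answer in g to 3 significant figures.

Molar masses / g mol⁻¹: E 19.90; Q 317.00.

6310 g

n(E) = 792 / 19.90 = 39.80 mol
n(Q) = (2/4) × 39.80 = 19.90 mol
mass = 19.90 × 317.00 = 6308 g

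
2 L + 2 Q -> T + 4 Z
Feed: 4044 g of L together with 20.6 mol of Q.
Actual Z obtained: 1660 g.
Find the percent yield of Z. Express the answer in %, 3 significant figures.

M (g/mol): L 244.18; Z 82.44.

n(L) = 4044 / 244.18 = 16.56 mol
n(Q) = 20.60 mol
n/ν for L = 16.56/2 = 8.280
n/ν for Q = 20.60/2 = 10.30
Smallest n/ν is L → limiting reagent.
theoretical n(Z) = (4/2) × 16.56 = 33.12 mol → 2730 g
% yield = 1660 / 2730 × 100 = 60.81 %

60.8 %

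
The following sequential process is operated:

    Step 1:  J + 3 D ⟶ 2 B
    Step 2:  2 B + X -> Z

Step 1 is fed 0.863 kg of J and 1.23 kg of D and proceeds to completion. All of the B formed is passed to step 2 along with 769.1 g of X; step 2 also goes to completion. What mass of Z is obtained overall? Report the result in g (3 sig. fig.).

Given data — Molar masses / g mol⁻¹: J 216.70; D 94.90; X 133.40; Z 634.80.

2530 g

Step 1:
n(J) = 0.8630×1000 / 216.70 = 3.982 mol
n(D) = 1.230×1000 / 94.90 = 12.96 mol
n/ν → J: 3.982, D: 4.320; J is limiting.
n(B) produced = (2/1) × 3.982 = 7.964 mol
Step 2:
n(B) available = 7.964 mol
n(X) = 769.1 / 133.40 = 5.765 mol
n/ν → B: 3.982, X: 5.765; B is limiting.
n(Z) = (1/2) × 7.964 = 3.982 mol
mass = 3.982 × 634.80 = 2528 g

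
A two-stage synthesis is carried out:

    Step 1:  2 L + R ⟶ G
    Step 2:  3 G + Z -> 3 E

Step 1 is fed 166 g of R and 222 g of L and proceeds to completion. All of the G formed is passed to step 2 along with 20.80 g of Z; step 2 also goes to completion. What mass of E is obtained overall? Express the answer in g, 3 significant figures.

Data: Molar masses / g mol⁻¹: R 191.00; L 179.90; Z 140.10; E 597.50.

266 g

Step 1:
n(R) = 166.0 / 191.00 = 0.8691 mol
n(L) = 222.0 / 179.90 = 1.234 mol
n/ν for R = 0.8691/1 = 0.8691
n/ν for L = 1.234/2 = 0.6170
Smallest n/ν is L → limiting reagent.
n(G) produced = (1/2) × 1.234 = 0.6170 mol
Step 2:
n(G) available = 0.6170 mol
n(Z) = 20.80 / 140.10 = 0.1485 mol
n/ν for G = 0.6170/3 = 0.2057
n/ν for Z = 0.1485/1 = 0.1485
Smallest n/ν is Z → limiting reagent.
n(E) = (3/1) × 0.1485 = 0.4455 mol
mass = 0.4455 × 597.50 = 266.2 g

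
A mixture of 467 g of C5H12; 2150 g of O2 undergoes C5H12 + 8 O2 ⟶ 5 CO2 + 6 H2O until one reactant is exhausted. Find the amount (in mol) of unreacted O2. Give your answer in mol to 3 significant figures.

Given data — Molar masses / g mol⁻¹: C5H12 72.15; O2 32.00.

15.4 mol

n(C5H12) = 467.0 / 72.15 = 6.473 mol
n(O2) = 2150 / 32.00 = 67.19 mol
n/ν → C5H12: 6.473, O2: 8.399; C5H12 is limiting.
O2 consumed = (8/1) × 6.473 = 51.78 mol
O2 remaining = 67.19 − 51.78 = 15.41 mol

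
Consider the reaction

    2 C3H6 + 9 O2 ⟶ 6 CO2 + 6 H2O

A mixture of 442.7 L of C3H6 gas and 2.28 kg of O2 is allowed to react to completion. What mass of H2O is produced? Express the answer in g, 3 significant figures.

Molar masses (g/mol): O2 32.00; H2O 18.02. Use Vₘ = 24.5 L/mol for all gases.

856 g

n(C3H6) = 442.7 / 24.5 = 18.07 mol
n(O2) = 2.280×1000 / 32.00 = 71.25 mol
n/ν for C3H6 = 18.07/2 = 9.035
n/ν for O2 = 71.25/9 = 7.917
Smallest n/ν is O2 → limiting reagent.
n(H2O) = (6/9) × 71.25 = 47.50 mol
mass = 47.50 × 18.02 = 856.0 g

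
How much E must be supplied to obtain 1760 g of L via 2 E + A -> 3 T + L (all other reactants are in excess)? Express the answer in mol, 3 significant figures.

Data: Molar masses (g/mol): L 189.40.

n(L) = 1760 / 189.40 = 9.293 mol
n(E) = (2/1) × 9.293 = 18.59 mol

18.6 mol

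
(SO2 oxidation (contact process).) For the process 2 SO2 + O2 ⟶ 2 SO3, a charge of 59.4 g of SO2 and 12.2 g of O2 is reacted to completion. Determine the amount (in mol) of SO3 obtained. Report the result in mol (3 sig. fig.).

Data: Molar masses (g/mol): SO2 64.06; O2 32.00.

n(SO2) = 59.40 / 64.06 = 0.9273 mol
n(O2) = 12.20 / 32.00 = 0.3813 mol
n/ν for SO2 = 0.9273/2 = 0.4637
n/ν for O2 = 0.3813/1 = 0.3813
Smallest n/ν is O2 → limiting reagent.
n(SO3) = (2/1) × 0.3813 = 0.7626 mol

0.763 mol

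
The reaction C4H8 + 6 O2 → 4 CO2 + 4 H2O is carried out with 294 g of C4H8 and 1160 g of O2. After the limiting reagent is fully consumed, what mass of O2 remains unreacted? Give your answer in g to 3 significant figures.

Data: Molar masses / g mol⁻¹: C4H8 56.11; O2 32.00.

154 g

n(C4H8) = 294.0 / 56.11 = 5.240 mol
n(O2) = 1160 / 32.00 = 36.25 mol
n/ν for C4H8 = 5.240/1 = 5.240
n/ν for O2 = 36.25/6 = 6.042
Smallest n/ν is C4H8 → limiting reagent.
O2 consumed = (6/1) × 5.240 = 31.44 mol
O2 remaining = 36.25 − 31.44 = 4.810 mol
mass = 4.810 × 32.00 = 153.9 g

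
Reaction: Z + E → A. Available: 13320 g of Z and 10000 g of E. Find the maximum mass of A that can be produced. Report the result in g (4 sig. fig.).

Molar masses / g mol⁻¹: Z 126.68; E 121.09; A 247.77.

20460 g

n(Z) = 13320 / 126.68 = 105.1 mol
n(E) = 10000 / 121.09 = 82.58 mol
n/ν → Z: 105.1, E: 82.58; E is limiting.
n(A) = (1/1) × 82.58 = 82.58 mol
mass = 82.58 × 247.77 = 20460 g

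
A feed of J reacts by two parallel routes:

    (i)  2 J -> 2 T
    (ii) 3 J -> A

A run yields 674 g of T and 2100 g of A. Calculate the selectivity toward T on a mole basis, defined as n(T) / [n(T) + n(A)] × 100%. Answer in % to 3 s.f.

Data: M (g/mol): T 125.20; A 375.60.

n(T) = 674 / 125.20 = 5.383 mol
n(A) = 2100 / 375.60 = 5.591 mol
selectivity = 5.383/(5.383+5.591) × 100 = 49.05 %

49.1 %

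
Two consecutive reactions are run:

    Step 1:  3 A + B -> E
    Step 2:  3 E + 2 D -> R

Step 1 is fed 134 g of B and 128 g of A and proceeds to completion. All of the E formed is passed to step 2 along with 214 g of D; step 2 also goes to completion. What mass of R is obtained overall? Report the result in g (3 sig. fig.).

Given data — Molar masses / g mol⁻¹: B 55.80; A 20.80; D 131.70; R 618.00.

Step 1:
n(B) = 134.0 / 55.80 = 2.401 mol
n(A) = 128.0 / 20.80 = 6.154 mol
n/ν for B = 2.401/1 = 2.401
n/ν for A = 6.154/3 = 2.051
Smallest n/ν is A → limiting reagent.
n(E) produced = (1/3) × 6.154 = 2.051 mol
Step 2:
n(E) available = 2.051 mol
n(D) = 214.0 / 131.70 = 1.625 mol
n/ν for E = 2.051/3 = 0.6837
n/ν for D = 1.625/2 = 0.8125
Smallest n/ν is E → limiting reagent.
n(R) = (1/3) × 2.051 = 0.6837 mol
mass = 0.6837 × 618.00 = 422.5 g

423 g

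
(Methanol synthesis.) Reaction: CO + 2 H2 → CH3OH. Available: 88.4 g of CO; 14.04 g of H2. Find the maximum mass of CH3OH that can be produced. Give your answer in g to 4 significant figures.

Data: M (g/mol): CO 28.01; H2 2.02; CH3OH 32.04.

n(CO) = 88.40 / 28.01 = 3.156 mol
n(H2) = 14.04 / 2.02 = 6.950 mol
n/ν for CO = 3.156/1 = 3.156
n/ν for H2 = 6.950/2 = 3.475
Smallest n/ν is CO → limiting reagent.
n(CH3OH) = (1/1) × 3.156 = 3.156 mol
mass = 3.156 × 32.04 = 101.1 g

101.1 g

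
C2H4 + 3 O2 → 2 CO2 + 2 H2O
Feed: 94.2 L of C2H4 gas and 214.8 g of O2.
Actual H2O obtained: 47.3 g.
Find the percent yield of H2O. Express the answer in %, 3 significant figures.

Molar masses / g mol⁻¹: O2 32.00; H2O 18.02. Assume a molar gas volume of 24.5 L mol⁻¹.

n(C2H4) = 94.20 / 24.5 = 3.845 mol
n(O2) = 214.8 / 32.00 = 6.713 mol
n/ν for C2H4 = 3.845/1 = 3.845
n/ν for O2 = 6.713/3 = 2.238
Smallest n/ν is O2 → limiting reagent.
theoretical n(H2O) = (2/3) × 6.713 = 4.475 mol → 80.64 g
% yield = 47.3 / 80.64 × 100 = 58.66 %

58.7 %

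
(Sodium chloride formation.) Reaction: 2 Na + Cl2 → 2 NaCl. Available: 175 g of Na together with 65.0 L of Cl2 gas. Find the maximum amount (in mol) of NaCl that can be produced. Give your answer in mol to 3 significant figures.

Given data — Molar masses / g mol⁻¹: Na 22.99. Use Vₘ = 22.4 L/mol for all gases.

5.80 mol

n(Na) = 175.0 / 22.99 = 7.612 mol
n(Cl2) = 65.00 / 22.4 = 2.902 mol
n/ν for Na = 7.612/2 = 3.806
n/ν for Cl2 = 2.902/1 = 2.902
Smallest n/ν is Cl2 → limiting reagent.
n(NaCl) = (2/1) × 2.902 = 5.804 mol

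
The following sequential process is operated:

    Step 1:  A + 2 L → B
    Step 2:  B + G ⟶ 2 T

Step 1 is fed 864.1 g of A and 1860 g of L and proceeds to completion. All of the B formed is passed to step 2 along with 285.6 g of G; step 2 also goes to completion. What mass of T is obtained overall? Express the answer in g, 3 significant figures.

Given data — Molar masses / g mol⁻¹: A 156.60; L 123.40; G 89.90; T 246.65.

Step 1:
n(A) = 864.1 / 156.60 = 5.518 mol
n(L) = 1860 / 123.40 = 15.07 mol
n/ν for A = 5.518/1 = 5.518
n/ν for L = 15.07/2 = 7.535
Smallest n/ν is A → limiting reagent.
n(B) produced = (1/1) × 5.518 = 5.518 mol
Step 2:
n(B) available = 5.518 mol
n(G) = 285.6 / 89.90 = 3.177 mol
n/ν for B = 5.518/1 = 5.518
n/ν for G = 3.177/1 = 3.177
Smallest n/ν is G → limiting reagent.
n(T) = (2/1) × 3.177 = 6.354 mol
mass = 6.354 × 246.65 = 1567 g

1570 g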